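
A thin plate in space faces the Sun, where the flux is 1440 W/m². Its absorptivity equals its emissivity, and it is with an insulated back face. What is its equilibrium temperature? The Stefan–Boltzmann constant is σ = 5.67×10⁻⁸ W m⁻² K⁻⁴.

T ≈ 399 K

Absorbed flux αS = emitted flux εσT⁴ (one radiating face); with α = ε, T = (S/σ)^(1/4).
T = (1440 / 5.67×10⁻⁸)^(1/4) = (2.54×10^10)^(1/4).
T = 399 K.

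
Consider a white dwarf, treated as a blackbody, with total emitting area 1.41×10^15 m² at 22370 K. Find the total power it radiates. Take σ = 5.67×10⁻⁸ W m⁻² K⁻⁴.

P = σAT⁴ = 5.67×10⁻⁸ × 1.41×10^15 × (22370)⁴ = 5.67×10⁻⁸ × 1.41×10^15 × 2.50×10^17.
P = 2.00×10^25 W.

P ≈ 2.00×10^25 W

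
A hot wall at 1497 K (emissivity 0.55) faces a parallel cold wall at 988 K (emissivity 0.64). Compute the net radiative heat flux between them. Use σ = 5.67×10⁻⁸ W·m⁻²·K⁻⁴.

For two large parallel gray plates, q = σ(T₁⁴ − T₂⁴) / (1/ε₁ + 1/ε₂ − 1).
1/ε₁ + 1/ε₂ − 1 = 1/0.55 + 1/0.64 − 1 = 2.381.
T₁⁴ − T₂⁴ = 5.02×10^12 − 9.53×10^11 = 4.07×10^12 K⁴.
q = 5.67×10⁻⁸ × 4.07×10^12 / 2.381 = 96900 W/m².

q ≈ 96900 W/m²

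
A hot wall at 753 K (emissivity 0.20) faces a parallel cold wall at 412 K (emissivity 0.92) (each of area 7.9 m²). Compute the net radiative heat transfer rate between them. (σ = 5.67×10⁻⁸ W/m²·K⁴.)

For two large parallel gray plates, q = σ(T₁⁴ − T₂⁴) / (1/ε₁ + 1/ε₂ − 1).
1/ε₁ + 1/ε₂ − 1 = 1/0.20 + 1/0.92 − 1 = 5.087.
T₁⁴ − T₂⁴ = 3.21×10^11 − 2.88×10^10 = 2.93×10^11 K⁴.
q = 5.67×10⁻⁸ × 2.93×10^11 / 5.087 = 3260 W/m².
Q = q·A = 3260 × 7.9 = 25800 W.

Q ≈ 25800 W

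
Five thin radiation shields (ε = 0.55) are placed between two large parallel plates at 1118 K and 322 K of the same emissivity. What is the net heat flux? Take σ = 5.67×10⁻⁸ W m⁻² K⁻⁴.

Each of the 6 gaps contributes resistance (2/ε − 1) = 2/0.55 − 1 = 2.636; total = 15.82.
q = σ(T₁⁴ − T₂⁴) / 15.82 = 5.67×10⁻⁸ × 1.55×10^12 / 15.82 = 5560 W/m².

q ≈ 5560 W/m²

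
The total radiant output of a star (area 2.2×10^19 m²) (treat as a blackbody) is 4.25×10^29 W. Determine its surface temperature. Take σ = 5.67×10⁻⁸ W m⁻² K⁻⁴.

From P = σAT⁴, T = (P / σA)^(1/4) = (4.25×10^29 / (5.67×10⁻⁸ × 2.20×10^19))^(1/4).
T = (3.41×10^17)^(1/4) = 24200 K.

T ≈ 24200 K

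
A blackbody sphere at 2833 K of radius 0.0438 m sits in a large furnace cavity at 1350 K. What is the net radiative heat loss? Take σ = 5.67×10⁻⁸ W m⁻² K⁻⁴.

Q ≈ 83500 W

A = 4πr² = 4π × (0.0438)² = 0.0241 m².
Q = σA(T⁴ − T_s⁴). T⁴ − T_s⁴ = (2833)⁴ − (1350)⁴ = 6.44×10^13 − 3.32×10^12 = 6.11×10^13 K⁴.
Q = 5.67×10⁻⁸ × 0.0241 × 6.11×10^13 = 83500 W.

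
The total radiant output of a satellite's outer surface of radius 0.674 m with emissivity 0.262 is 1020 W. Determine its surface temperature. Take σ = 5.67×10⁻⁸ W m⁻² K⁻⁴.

T ≈ 331 K

A = 4πr² = 4π × (0.674)² = 5.71 m².
From P = εσAT⁴, T = (P / εσA)^(1/4) = (1020 / (0.262 × 5.67×10⁻⁸ × 5.71))^(1/4).
T = (1.20×10^10)^(1/4) = 331 K.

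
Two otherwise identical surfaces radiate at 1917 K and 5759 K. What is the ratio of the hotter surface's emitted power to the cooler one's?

ratio ≈ 81.5

P ∝ T⁴, so the ratio is (5759/1917)⁴ = (3.004)⁴ = 81.5.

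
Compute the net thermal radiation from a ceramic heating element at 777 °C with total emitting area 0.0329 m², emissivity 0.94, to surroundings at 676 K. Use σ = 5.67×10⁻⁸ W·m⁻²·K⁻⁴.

Convert: 777 °C = 1050 K.
Q = εσA(T⁴ − T_s⁴). T⁴ − T_s⁴ = (1050)⁴ − (676)⁴ = 1.22×10^12 − 2.09×10^11 = 1.01×10^12 K⁴.
Q = 0.94 × 5.67×10⁻⁸ × 0.0329 × 1.01×10^12 = 1770 W.

Q ≈ 1770 W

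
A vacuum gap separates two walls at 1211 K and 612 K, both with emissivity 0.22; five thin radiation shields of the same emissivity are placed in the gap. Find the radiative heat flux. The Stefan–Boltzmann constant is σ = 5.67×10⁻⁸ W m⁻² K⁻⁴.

q ≈ 2350 W/m²

Each of the 6 gaps contributes resistance (2/ε − 1) = 2/0.22 − 1 = 8.091; total = 48.55.
q = σ(T₁⁴ − T₂⁴) / 48.55 = 5.67×10⁻⁸ × 2.01×10^12 / 48.55 = 2350 W/m².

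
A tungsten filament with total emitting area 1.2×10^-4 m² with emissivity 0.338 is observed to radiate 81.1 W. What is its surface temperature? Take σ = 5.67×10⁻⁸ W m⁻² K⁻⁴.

T ≈ 2440 K

From P = εσAT⁴, T = (P / εσA)^(1/4) = (81.1 / (0.338 × 5.67×10⁻⁸ × 1.20×10^-4))^(1/4).
T = (3.53×10^13)^(1/4) = 2440 K.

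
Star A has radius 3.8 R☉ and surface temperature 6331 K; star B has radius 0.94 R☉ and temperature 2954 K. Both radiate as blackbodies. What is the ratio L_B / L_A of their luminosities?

L_B/L_A ≈ 2.90×10^-3

L = 4πR²σT⁴ ∝ R²T⁴, so L_B/L_A = (0.94/3.8)² × (2954/6331)⁴ = 0.0612 × 0.0474 = 2.90×10^-3.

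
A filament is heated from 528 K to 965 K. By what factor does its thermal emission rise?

ratio ≈ 11.2

P ∝ T⁴, so the ratio is (965/528)⁴ = (1.828)⁴ = 11.2.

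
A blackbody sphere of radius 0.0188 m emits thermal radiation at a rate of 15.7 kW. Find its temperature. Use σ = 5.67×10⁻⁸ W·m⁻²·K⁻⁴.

T ≈ 2810 K

A = 4πr² = 4π × (0.0188)² = 4.44×10^-3 m².
From P = σAT⁴, T = (P / σA)^(1/4) = (15700 / (5.67×10⁻⁸ × 4.44×10^-3))^(1/4).
T = (6.23×10^13)^(1/4) = 2810 K.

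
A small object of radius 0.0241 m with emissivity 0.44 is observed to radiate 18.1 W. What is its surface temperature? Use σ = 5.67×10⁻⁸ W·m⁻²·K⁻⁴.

T ≈ 561 K

A = 4πr² = 4π × (0.0241)² = 7.30×10^-3 m².
From P = εσAT⁴, T = (P / εσA)^(1/4) = (18.1 / (0.44 × 5.67×10⁻⁸ × 7.30×10^-3))^(1/4).
T = (9.94×10^10)^(1/4) = 561 K.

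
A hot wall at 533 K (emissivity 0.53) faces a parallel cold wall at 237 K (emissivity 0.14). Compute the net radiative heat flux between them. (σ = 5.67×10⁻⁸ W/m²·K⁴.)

q ≈ 548 W/m²

For two large parallel gray plates, q = σ(T₁⁴ − T₂⁴) / (1/ε₁ + 1/ε₂ − 1).
1/ε₁ + 1/ε₂ − 1 = 1/0.53 + 1/0.14 − 1 = 8.030.
T₁⁴ − T₂⁴ = 8.07×10^10 − 3.15×10^9 = 7.76×10^10 K⁴.
q = 5.67×10⁻⁸ × 7.76×10^10 / 8.030 = 548 W/m².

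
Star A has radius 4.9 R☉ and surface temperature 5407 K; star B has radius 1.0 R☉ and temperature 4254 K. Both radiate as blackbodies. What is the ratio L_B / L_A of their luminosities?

L = 4πR²σT⁴ ∝ R²T⁴, so L_B/L_A = (1.0/4.9)² × (4254/5407)⁴ = 0.0416 × 0.383 = 0.0160.

L_B/L_A ≈ 0.0160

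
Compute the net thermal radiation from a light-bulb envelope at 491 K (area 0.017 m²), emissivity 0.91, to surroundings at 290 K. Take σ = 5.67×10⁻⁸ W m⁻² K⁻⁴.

Q ≈ 44.8 W

Q = εσA(T⁴ − T_s⁴). T⁴ − T_s⁴ = (491)⁴ − (290)⁴ = 5.81×10^10 − 7.07×10^9 = 5.10×10^10 K⁴.
Q = 0.91 × 5.67×10⁻⁸ × 0.0170 × 5.10×10^10 = 44.8 W.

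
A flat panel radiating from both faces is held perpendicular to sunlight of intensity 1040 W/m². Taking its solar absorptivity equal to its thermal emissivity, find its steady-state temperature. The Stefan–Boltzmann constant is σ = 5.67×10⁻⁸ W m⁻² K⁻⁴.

T ≈ 309 K

Absorbed flux αS = emitted flux 2εσT⁴ per unit area; with α = ε this gives T = (S/2σ)^(1/4).
T = (1040 / (2 × 5.67×10⁻⁸))^(1/4) = (9.17×10^9)^(1/4).
T = 309 K.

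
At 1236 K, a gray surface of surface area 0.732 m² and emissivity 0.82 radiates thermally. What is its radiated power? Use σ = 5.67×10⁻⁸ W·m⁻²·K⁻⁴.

P ≈ 79400 W

P = εσAT⁴ = 0.82 × 5.67×10⁻⁸ × 0.732 × (1236)⁴ = 0.82 × 5.67×10⁻⁸ × 0.732 × 2.33×10^12.
P = 79400 W.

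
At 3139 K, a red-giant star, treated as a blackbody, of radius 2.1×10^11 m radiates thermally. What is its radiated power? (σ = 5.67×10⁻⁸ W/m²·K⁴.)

P ≈ 3.05×10^30 W

A = 4πr² = 4π × (2.1×10^11)² = 5.54×10^23 m².
P = σAT⁴ = 5.67×10⁻⁸ × 5.54×10^23 × (3139)⁴ = 5.67×10⁻⁸ × 5.54×10^23 × 9.71×10^13.
P = 3.05×10^30 W.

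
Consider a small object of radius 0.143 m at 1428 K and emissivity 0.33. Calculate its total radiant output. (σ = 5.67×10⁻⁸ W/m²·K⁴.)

A = 4πr² = 4π × (0.143)² = 0.257 m².
P = εσAT⁴ = 0.33 × 5.67×10⁻⁸ × 0.257 × (1428)⁴ = 0.33 × 5.67×10⁻⁸ × 0.257 × 4.16×10^12.
P = 20000 W.

P ≈ 20000 W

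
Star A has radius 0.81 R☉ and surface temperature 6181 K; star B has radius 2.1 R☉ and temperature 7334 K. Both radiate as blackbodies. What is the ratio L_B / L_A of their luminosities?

L = 4πR²σT⁴ ∝ R²T⁴, so L_B/L_A = (2.1/0.81)² × (7334/6181)⁴ = 6.72 × 1.98 = 13.3.

L_B/L_A ≈ 13.3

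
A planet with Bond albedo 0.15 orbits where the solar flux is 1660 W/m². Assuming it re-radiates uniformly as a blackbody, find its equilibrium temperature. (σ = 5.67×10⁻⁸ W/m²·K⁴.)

T ≈ 281 K

Power absorbed = (1−a)S·πR²; power emitted = 4πR²σT⁴. Equating and cancelling πR²:
T = ((1−a)S / 4σ)^(1/4) = (1410 / (4 × 5.67×10⁻⁸))^(1/4) = (6.22×10^9)^(1/4).
T = 281 K.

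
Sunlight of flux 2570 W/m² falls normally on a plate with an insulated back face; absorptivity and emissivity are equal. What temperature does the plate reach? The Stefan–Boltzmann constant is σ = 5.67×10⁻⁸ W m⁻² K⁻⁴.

Absorbed flux αS = emitted flux εσT⁴ (one radiating face); with α = ε, T = (S/σ)^(1/4).
T = (2570 / 5.67×10⁻⁸)^(1/4) = (4.53×10^10)^(1/4).
T = 461 K.

T ≈ 461 K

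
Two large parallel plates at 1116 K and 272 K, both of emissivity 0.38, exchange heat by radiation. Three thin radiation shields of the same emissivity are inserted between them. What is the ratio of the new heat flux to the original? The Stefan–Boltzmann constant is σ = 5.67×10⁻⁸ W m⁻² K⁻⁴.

With N identical shields there are N+1 = 4 gaps in series, each with the same radiative resistance, so the flux falls to 1/(N+1) of its unshielded value.

ratio ≈ 0.250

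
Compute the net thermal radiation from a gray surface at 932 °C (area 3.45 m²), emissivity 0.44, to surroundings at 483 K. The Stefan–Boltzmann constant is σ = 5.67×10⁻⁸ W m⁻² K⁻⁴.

Q ≈ 1.77×10^5 W

Convert: 932 °C = 1205 K.
Q = εσA(T⁴ − T_s⁴). T⁴ − T_s⁴ = (1205)⁴ − (483)⁴ = 2.11×10^12 − 5.44×10^10 = 2.05×10^12 K⁴.
Q = 0.44 × 5.67×10⁻⁸ × 3.45 × 2.05×10^12 = 1.77×10^5 W.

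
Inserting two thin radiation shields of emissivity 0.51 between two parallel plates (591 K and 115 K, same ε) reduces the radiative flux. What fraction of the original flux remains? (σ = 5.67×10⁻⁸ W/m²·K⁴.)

With N identical shields there are N+1 = 3 gaps in series, each with the same radiative resistance, so the flux falls to 1/(N+1) of its unshielded value.

ratio ≈ 0.333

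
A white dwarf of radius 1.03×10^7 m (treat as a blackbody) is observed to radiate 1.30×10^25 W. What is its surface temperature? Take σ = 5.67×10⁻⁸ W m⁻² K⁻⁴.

T ≈ 20400 K

A = 4πr² = 4π × (1.03×10^7)² = 1.33×10^15 m².
From P = σAT⁴, T = (P / σA)^(1/4) = (1.30×10^25 / (5.67×10⁻⁸ × 1.33×10^15))^(1/4).
T = (1.72×10^17)^(1/4) = 20400 K.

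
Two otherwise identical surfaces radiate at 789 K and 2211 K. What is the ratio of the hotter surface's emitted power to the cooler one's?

ratio ≈ 61.7

P ∝ T⁴, so the ratio is (2211/789)⁴ = (2.802)⁴ = 61.7.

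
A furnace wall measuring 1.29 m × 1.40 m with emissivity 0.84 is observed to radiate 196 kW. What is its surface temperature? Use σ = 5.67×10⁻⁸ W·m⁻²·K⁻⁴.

A = 1.29 × 1.40 = 1.81 m².
From P = εσAT⁴, T = (P / εσA)^(1/4) = (1.96×10^5 / (0.84 × 5.67×10⁻⁸ × 1.81))^(1/4).
T = (2.28×10^12)^(1/4) = 1230 K.

T ≈ 1230 K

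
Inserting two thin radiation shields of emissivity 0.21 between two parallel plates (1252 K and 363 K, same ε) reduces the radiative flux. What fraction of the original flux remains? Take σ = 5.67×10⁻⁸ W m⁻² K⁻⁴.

ratio ≈ 0.333

With N identical shields there are N+1 = 3 gaps in series, each with the same radiative resistance, so the flux falls to 1/(N+1) of its unshielded value.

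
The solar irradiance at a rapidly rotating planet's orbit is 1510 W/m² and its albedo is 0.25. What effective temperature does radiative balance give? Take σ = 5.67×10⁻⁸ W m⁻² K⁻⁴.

T ≈ 266 K

Power absorbed = (1−a)S·πR²; power emitted = 4πR²σT⁴. Equating and cancelling πR²:
T = ((1−a)S / 4σ)^(1/4) = (1130 / (4 × 5.67×10⁻⁸))^(1/4) = (4.99×10^9)^(1/4).
T = 266 K.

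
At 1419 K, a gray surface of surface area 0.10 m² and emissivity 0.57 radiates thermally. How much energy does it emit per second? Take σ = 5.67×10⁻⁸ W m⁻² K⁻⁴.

P ≈ 13100 W

Stefan–Boltzmann: P = εσAT⁴ = 0.57 × 5.67×10⁻⁸ × 0.100 × (1419)⁴ = 0.57 × 5.67×10⁻⁸ × 0.100 × 4.05×10^12.
P = 13100 W.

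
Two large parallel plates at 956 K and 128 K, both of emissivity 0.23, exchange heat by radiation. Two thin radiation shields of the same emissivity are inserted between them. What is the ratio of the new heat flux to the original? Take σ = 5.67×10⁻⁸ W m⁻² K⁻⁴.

With N identical shields there are N+1 = 3 gaps in series, each with the same radiative resistance, so the flux falls to 1/(N+1) of its unshielded value.

ratio ≈ 0.333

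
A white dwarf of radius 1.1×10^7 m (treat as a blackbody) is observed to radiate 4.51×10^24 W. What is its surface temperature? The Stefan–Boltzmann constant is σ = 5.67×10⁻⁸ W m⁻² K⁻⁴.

A = 4πr² = 4π × (1.1×10^7)² = 1.52×10^15 m².
From P = σAT⁴, T = (P / σA)^(1/4) = (4.51×10^24 / (5.67×10⁻⁸ × 1.52×10^15))^(1/4).
T = (5.23×10^16)^(1/4) = 15100 K.

T ≈ 15100 K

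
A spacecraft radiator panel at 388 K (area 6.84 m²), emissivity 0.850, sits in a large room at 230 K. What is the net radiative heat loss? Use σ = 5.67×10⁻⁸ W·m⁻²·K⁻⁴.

Q ≈ 6550 W

Q = εσA(T⁴ − T_s⁴). T⁴ − T_s⁴ = (388)⁴ − (230)⁴ = 2.27×10^10 − 2.80×10^9 = 1.99×10^10 K⁴.
Q = 0.850 × 5.67×10⁻⁸ × 6.84 × 1.99×10^10 = 6550 W.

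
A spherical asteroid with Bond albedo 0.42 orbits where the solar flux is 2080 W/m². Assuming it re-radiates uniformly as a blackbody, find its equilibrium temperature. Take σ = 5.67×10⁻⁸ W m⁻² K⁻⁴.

Power absorbed = (1−a)S·πR²; power emitted = 4πR²σT⁴. Equating and cancelling πR²:
T = ((1−a)S / 4σ)^(1/4) = (1210 / (4 × 5.67×10⁻⁸))^(1/4) = (5.32×10^9)^(1/4).
T = 270 K.

T ≈ 270 K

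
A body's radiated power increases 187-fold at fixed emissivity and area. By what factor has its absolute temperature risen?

factor ≈ 3.70

P ∝ T⁴ ⇒ T ∝ P^(1/4), so T scales by (187)^(1/4) = 3.70.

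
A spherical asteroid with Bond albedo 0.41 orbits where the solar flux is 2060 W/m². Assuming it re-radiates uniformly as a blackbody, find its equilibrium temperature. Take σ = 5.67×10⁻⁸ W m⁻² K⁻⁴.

T ≈ 271 K

Power absorbed = (1−a)S·πR²; power emitted = 4πR²σT⁴. Equating and cancelling πR²:
T = ((1−a)S / 4σ)^(1/4) = (1220 / (4 × 5.67×10⁻⁸))^(1/4) = (5.36×10^9)^(1/4).
T = 271 K.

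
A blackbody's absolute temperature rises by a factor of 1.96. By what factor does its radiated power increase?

P ∝ T⁴, so the power scales as (1.96)⁴ = 14.8.

factor ≈ 14.8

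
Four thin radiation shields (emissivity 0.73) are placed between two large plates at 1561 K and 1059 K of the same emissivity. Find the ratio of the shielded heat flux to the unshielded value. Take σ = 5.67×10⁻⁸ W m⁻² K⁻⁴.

With N identical shields there are N+1 = 5 gaps in series, each with the same radiative resistance, so the flux falls to 1/(N+1) of its unshielded value.

ratio ≈ 0.200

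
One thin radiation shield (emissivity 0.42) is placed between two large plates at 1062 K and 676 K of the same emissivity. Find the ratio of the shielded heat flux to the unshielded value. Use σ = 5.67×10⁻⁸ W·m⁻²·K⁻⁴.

ratio ≈ 0.500

With N identical shields there are N+1 = 2 gaps in series, each with the same radiative resistance, so the flux falls to 1/(N+1) of its unshielded value.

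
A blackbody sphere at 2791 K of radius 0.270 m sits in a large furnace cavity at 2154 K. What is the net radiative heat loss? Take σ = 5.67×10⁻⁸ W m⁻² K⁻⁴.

A = 4πr² = 4π × (0.270)² = 0.916 m².
Q = σA(T⁴ − T_s⁴). T⁴ − T_s⁴ = (2791)⁴ − (2154)⁴ = 6.07×10^13 − 2.15×10^13 = 3.92×10^13 K⁴.
Q = 5.67×10⁻⁸ × 0.916 × 3.92×10^13 = 2.03×10^6 W.

Q ≈ 2.03×10^6 W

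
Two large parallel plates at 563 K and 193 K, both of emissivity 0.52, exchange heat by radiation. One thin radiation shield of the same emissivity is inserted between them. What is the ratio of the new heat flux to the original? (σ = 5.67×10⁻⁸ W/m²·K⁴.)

With N identical shields there are N+1 = 2 gaps in series, each with the same radiative resistance, so the flux falls to 1/(N+1) of its unshielded value.

ratio ≈ 0.500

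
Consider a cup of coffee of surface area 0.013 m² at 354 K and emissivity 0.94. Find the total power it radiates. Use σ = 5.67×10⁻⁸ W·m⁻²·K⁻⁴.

P = εσAT⁴ = 0.94 × 5.67×10⁻⁸ × 0.0130 × (354)⁴ = 0.94 × 5.67×10⁻⁸ × 0.0130 × 1.57×10^10.
P = 10.9 W.

P ≈ 10.9 W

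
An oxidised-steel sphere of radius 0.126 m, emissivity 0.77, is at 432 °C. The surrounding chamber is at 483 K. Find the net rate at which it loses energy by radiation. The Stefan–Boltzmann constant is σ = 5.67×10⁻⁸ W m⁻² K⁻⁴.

Q ≈ 1680 W

A = 4πr² = 4π × (0.126)² = 0.200 m².
Convert: 432 °C = 705 K.
Q = εσA(T⁴ − T_s⁴). T⁴ − T_s⁴ = (705)⁴ − (483)⁴ = 2.47×10^11 − 5.44×10^10 = 1.93×10^11 K⁴.
Q = 0.77 × 5.67×10⁻⁸ × 0.200 × 1.93×10^11 = 1680 W.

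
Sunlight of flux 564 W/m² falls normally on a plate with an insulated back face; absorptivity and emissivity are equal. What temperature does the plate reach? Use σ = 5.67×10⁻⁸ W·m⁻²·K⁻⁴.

Absorbed flux αS = emitted flux εσT⁴ (one radiating face); with α = ε, T = (S/σ)^(1/4).
T = (564 / 5.67×10⁻⁸)^(1/4) = (9.95×10^9)^(1/4).
T = 316 K.

T ≈ 316 K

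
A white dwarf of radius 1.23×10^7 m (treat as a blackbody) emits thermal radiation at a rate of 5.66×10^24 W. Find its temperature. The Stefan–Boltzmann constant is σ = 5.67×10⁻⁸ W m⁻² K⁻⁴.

T ≈ 15100 K

A = 4πr² = 4π × (1.23×10^7)² = 1.90×10^15 m².
From P = σAT⁴, T = (P / σA)^(1/4) = (5.66×10^24 / (5.67×10⁻⁸ × 1.90×10^15))^(1/4).
T = (5.25×10^16)^(1/4) = 15100 K.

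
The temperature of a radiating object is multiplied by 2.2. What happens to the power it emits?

P ∝ T⁴, so the power scales as (2.2)⁴ = 23.4.

factor ≈ 23.4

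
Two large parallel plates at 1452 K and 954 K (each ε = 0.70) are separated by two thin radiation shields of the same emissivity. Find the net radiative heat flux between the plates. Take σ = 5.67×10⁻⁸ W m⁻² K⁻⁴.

q ≈ 36800 W/m²

Each of the 3 gaps contributes resistance (2/ε − 1) = 2/0.70 − 1 = 1.857; total = 5.571.
q = σ(T₁⁴ − T₂⁴) / 5.571 = 5.67×10⁻⁸ × 3.62×10^12 / 5.571 = 36800 W/m².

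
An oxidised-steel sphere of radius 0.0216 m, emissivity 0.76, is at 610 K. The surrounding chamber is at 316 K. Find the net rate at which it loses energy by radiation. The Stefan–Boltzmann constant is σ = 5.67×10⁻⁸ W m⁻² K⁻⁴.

Q ≈ 32.5 W

A = 4πr² = 4π × (0.0216)² = 5.86×10^-3 m².
Q = εσA(T⁴ − T_s⁴). T⁴ − T_s⁴ = (610)⁴ − (316)⁴ = 1.38×10^11 − 9.97×10^9 = 1.28×10^11 K⁴.
Q = 0.76 × 5.67×10⁻⁸ × 5.86×10^-3 × 1.28×10^11 = 32.5 W.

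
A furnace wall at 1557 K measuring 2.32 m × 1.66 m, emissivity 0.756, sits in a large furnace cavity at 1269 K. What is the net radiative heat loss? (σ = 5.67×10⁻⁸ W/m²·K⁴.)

Q ≈ 5.42×10^5 W

A = 2.32 × 1.66 = 3.85 m².
Q = εσA(T⁴ − T_s⁴). T⁴ − T_s⁴ = (1557)⁴ − (1269)⁴ = 5.88×10^12 − 2.59×10^12 = 3.28×10^12 K⁴.
Q = 0.756 × 5.67×10⁻⁸ × 3.85 × 3.28×10^12 = 5.42×10^5 W.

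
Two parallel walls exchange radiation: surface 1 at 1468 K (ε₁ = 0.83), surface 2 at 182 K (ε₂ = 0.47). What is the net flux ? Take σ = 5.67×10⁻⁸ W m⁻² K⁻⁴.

q ≈ 1.13×10^5 W/m²

For two large parallel gray plates, q = σ(T₁⁴ − T₂⁴) / (1/ε₁ + 1/ε₂ − 1).
1/ε₁ + 1/ε₂ − 1 = 1/0.83 + 1/0.47 − 1 = 2.332.
T₁⁴ − T₂⁴ = 4.64×10^12 − 1.10×10^9 = 4.64×10^12 K⁴.
q = 5.67×10⁻⁸ × 4.64×10^12 / 2.332 = 1.13×10^5 W/m².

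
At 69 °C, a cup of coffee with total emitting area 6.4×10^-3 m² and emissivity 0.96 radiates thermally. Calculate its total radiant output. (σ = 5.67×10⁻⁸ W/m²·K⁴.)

P ≈ 4.77 W

69 °C = 342 K.
Stefan–Boltzmann: P = εσAT⁴ = 0.96 × 5.67×10⁻⁸ × 6.40×10^-3 × (342)⁴ = 0.96 × 5.67×10⁻⁸ × 6.40×10^-3 × 1.37×10^10.
P = 4.77 W.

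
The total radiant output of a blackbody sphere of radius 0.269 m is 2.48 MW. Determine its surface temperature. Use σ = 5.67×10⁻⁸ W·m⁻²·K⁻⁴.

T ≈ 2630 K

A = 4πr² = 4π × (0.269)² = 0.909 m².
From P = σAT⁴, T = (P / σA)^(1/4) = (2.48×10^6 / (5.67×10⁻⁸ × 0.909))^(1/4).
T = (4.81×10^13)^(1/4) = 2630 K.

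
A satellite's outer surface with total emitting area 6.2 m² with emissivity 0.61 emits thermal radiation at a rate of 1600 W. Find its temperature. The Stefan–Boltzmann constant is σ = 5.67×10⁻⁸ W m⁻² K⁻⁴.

T ≈ 294 K

From P = εσAT⁴, T = (P / εσA)^(1/4) = (1600 / (0.61 × 5.67×10⁻⁸ × 6.20))^(1/4).
T = (7.46×10^9)^(1/4) = 294 K.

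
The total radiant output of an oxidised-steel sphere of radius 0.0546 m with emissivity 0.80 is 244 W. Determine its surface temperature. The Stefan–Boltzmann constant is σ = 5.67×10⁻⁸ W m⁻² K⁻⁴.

A = 4πr² = 4π × (0.0546)² = 0.0375 m².
From P = εσAT⁴, T = (P / εσA)^(1/4) = (244 / (0.80 × 5.67×10⁻⁸ × 0.0375))^(1/4).
T = (1.44×10^11)^(1/4) = 616 K.

T ≈ 616 K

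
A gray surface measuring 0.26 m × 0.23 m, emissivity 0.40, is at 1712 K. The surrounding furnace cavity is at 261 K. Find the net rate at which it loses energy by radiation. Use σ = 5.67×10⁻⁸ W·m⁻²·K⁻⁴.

Q ≈ 11600 W

A = 0.26 × 0.23 = 0.0598 m².
Q = εσA(T⁴ − T_s⁴). T⁴ − T_s⁴ = (1712)⁴ − (261)⁴ = 8.59×10^12 − 4.64×10^9 = 8.59×10^12 K⁴.
Q = 0.40 × 5.67×10⁻⁸ × 0.0598 × 8.59×10^12 = 11600 W.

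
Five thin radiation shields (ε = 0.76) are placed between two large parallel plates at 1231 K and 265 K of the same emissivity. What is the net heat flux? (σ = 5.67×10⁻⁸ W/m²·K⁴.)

q ≈ 13300 W/m²

Each of the 6 gaps contributes resistance (2/ε − 1) = 2/0.76 − 1 = 1.632; total = 9.789.
q = σ(T₁⁴ − T₂⁴) / 9.789 = 5.67×10⁻⁸ × 2.29×10^12 / 9.789 = 13300 W/m².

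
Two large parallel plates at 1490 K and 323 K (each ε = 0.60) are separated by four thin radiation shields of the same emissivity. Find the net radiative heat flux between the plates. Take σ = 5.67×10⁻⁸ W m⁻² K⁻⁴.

q ≈ 23900 W/m²

Each of the 5 gaps contributes resistance (2/ε − 1) = 2/0.60 − 1 = 2.333; total = 11.67.
q = σ(T₁⁴ − T₂⁴) / 11.67 = 5.67×10⁻⁸ × 4.92×10^12 / 11.67 = 23900 W/m².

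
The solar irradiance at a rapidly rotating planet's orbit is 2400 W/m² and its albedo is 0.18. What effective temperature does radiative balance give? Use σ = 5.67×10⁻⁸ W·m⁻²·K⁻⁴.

Power absorbed = (1−a)S·πR²; power emitted = 4πR²σT⁴. Equating and cancelling πR²:
T = ((1−a)S / 4σ)^(1/4) = (1970 / (4 × 5.67×10⁻⁸))^(1/4) = (8.68×10^9)^(1/4).
T = 305 K.

T ≈ 305 K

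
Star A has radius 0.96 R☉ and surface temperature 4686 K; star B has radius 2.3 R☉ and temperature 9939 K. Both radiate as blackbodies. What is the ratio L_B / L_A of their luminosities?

L_B/L_A ≈ 116

L = 4πR²σT⁴ ∝ R²T⁴, so L_B/L_A = (2.3/0.96)² × (9939/4686)⁴ = 5.74 × 20.2 = 116.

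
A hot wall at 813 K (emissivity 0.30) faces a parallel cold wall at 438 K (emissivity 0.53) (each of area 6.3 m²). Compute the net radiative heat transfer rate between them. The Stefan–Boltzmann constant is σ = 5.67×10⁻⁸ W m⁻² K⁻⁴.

Q ≈ 33900 W

For two large parallel gray plates, q = σ(T₁⁴ − T₂⁴) / (1/ε₁ + 1/ε₂ − 1).
1/ε₁ + 1/ε₂ − 1 = 1/0.30 + 1/0.53 − 1 = 4.220.
T₁⁴ − T₂⁴ = 4.37×10^11 − 3.68×10^10 = 4.00×10^11 K⁴.
q = 5.67×10⁻⁸ × 4.00×10^11 / 4.220 = 5380 W/m².
Q = q·A = 5380 × 6.3 = 33900 W.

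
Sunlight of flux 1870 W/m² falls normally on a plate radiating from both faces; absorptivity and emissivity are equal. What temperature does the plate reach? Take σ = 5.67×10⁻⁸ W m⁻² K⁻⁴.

Absorbed flux αS = emitted flux 2εσT⁴ per unit area; with α = ε this gives T = (S/2σ)^(1/4).
T = (1870 / (2 × 5.67×10⁻⁸))^(1/4) = (1.65×10^10)^(1/4).
T = 358 K.

T ≈ 358 K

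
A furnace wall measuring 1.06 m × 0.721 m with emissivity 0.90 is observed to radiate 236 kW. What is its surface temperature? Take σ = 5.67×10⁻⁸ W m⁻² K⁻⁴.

T ≈ 1570 K

A = 1.06 × 0.721 = 0.764 m².
From P = εσAT⁴, T = (P / εσA)^(1/4) = (2.36×10^5 / (0.90 × 5.67×10⁻⁸ × 0.764))^(1/4).
T = (6.05×10^12)^(1/4) = 1570 K.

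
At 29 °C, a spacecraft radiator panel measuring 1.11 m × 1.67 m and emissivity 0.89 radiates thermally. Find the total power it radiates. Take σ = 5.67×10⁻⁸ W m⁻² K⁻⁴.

P ≈ 778 W

A = 1.11 × 1.67 = 1.85 m².
29 °C = 302 K.
Stefan–Boltzmann: P = εσAT⁴ = 0.89 × 5.67×10⁻⁸ × 1.85 × (302)⁴ = 0.89 × 5.67×10⁻⁸ × 1.85 × 8.32×10^9.
P = 778 W.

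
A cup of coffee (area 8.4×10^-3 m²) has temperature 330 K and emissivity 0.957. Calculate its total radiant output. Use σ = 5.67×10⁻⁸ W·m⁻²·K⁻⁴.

P ≈ 5.41 W

Stefan–Boltzmann: P = εσAT⁴ = 0.957 × 5.67×10⁻⁸ × 8.40×10^-3 × (330)⁴ = 0.957 × 5.67×10⁻⁸ × 8.40×10^-3 × 1.19×10^10.
P = 5.41 W.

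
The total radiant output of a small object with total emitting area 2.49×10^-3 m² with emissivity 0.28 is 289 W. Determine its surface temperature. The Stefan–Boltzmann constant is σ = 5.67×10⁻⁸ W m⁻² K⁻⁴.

T ≈ 1640 K

From P = εσAT⁴, T = (P / εσA)^(1/4) = (289 / (0.28 × 5.67×10⁻⁸ × 2.49×10^-3))^(1/4).
T = (7.31×10^12)^(1/4) = 1640 K.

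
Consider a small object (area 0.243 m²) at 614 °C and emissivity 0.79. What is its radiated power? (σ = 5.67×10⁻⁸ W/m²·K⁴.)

614 °C = 887 K.
P = εσAT⁴ = 0.79 × 5.67×10⁻⁸ × 0.243 × (887)⁴ = 0.79 × 5.67×10⁻⁸ × 0.243 × 6.19×10^11.
P = 6740 W.

P ≈ 6740 W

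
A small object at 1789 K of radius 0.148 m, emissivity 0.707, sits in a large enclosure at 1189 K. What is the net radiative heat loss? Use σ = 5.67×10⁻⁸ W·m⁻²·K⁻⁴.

Q ≈ 91000 W

A = 4πr² = 4π × (0.148)² = 0.275 m².
Q = εσA(T⁴ − T_s⁴). T⁴ − T_s⁴ = (1789)⁴ − (1189)⁴ = 1.02×10^13 − 2.00×10^12 = 8.24×10^12 K⁴.
Q = 0.707 × 5.67×10⁻⁸ × 0.275 × 8.24×10^12 = 91000 W.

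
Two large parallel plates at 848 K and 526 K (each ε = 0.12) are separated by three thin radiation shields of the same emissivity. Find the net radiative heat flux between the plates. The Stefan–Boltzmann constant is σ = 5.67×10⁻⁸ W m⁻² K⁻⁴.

q ≈ 399 W/m²

Each of the 4 gaps contributes resistance (2/ε − 1) = 2/0.12 − 1 = 15.67; total = 62.67.
q = σ(T₁⁴ − T₂⁴) / 62.67 = 5.67×10⁻⁸ × 4.41×10^11 / 62.67 = 399 W/m².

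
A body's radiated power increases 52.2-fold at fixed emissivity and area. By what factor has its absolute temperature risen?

P ∝ T⁴ ⇒ T ∝ P^(1/4), so T scales by (52.2)^(1/4) = 2.69.

factor ≈ 2.69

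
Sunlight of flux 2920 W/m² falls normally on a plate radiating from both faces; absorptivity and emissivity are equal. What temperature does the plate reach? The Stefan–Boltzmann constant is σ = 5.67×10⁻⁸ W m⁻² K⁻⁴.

T ≈ 401 K

Absorbed flux αS = emitted flux 2εσT⁴ per unit area; with α = ε this gives T = (S/2σ)^(1/4).
T = (2920 / (2 × 5.67×10⁻⁸))^(1/4) = (2.57×10^10)^(1/4).
T = 401 K.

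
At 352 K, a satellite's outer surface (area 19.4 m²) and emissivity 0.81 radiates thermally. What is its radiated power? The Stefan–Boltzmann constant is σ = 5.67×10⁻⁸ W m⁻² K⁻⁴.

P = εσAT⁴ = 0.81 × 5.67×10⁻⁸ × 19.4 × (352)⁴ = 0.81 × 5.67×10⁻⁸ × 19.4 × 1.54×10^10.
P = 13700 W.

P ≈ 13700 W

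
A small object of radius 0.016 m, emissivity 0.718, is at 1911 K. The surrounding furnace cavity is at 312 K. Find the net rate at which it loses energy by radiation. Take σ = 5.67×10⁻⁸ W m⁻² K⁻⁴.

A = 4πr² = 4π × (0.016)² = 3.22×10^-3 m².
Q = εσA(T⁴ − T_s⁴). T⁴ − T_s⁴ = (1911)⁴ − (312)⁴ = 1.33×10^13 − 9.48×10^9 = 1.33×10^13 K⁴.
Q = 0.718 × 5.67×10⁻⁸ × 3.22×10^-3 × 1.33×10^13 = 1750 W.

Q ≈ 1750 W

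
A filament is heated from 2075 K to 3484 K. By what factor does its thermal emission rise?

ratio ≈ 7.95

P ∝ T⁴, so the ratio is (3484/2075)⁴ = (1.679)⁴ = 7.95.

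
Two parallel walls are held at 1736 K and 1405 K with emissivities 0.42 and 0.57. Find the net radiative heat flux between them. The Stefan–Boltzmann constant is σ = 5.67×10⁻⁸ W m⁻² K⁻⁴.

q ≈ 93800 W/m²

For two large parallel gray plates, q = σ(T₁⁴ − T₂⁴) / (1/ε₁ + 1/ε₂ − 1).
1/ε₁ + 1/ε₂ − 1 = 1/0.42 + 1/0.57 − 1 = 3.135.
T₁⁴ − T₂⁴ = 9.08×10^12 − 3.90×10^12 = 5.19×10^12 K⁴.
q = 5.67×10⁻⁸ × 5.19×10^12 / 3.135 = 93800 W/m².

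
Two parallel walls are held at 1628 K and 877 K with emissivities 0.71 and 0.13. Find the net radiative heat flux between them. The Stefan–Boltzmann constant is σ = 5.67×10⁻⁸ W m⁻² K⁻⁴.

For two large parallel gray plates, q = σ(T₁⁴ − T₂⁴) / (1/ε₁ + 1/ε₂ − 1).
1/ε₁ + 1/ε₂ − 1 = 1/0.71 + 1/0.13 − 1 = 8.101.
T₁⁴ − T₂⁴ = 7.02×10^12 − 5.92×10^11 = 6.43×10^12 K⁴.
q = 5.67×10⁻⁸ × 6.43×10^12 / 8.101 = 45000 W/m².

q ≈ 45000 W/m²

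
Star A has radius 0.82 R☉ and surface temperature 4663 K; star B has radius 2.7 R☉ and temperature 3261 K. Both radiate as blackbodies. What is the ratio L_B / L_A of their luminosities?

L_B/L_A ≈ 2.59

L = 4πR²σT⁴ ∝ R²T⁴, so L_B/L_A = (2.7/0.82)² × (3261/4663)⁴ = 10.8 × 0.239 = 2.59.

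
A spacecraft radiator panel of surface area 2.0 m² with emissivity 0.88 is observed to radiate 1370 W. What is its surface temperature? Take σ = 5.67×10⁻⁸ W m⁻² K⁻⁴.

From P = εσAT⁴, T = (P / εσA)^(1/4) = (1370 / (0.88 × 5.67×10⁻⁸ × 2.00))^(1/4).
T = (1.37×10^10)^(1/4) = 342 K.

T ≈ 342 K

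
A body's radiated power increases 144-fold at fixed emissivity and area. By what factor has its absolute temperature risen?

P ∝ T⁴ ⇒ T ∝ P^(1/4), so T scales by (144)^(1/4) = 3.46.

factor ≈ 3.46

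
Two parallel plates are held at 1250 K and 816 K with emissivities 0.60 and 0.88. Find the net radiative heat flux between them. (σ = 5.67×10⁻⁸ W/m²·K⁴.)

q ≈ 62800 W/m²

For two large parallel gray plates, q = σ(T₁⁴ − T₂⁴) / (1/ε₁ + 1/ε₂ − 1).
1/ε₁ + 1/ε₂ − 1 = 1/0.60 + 1/0.88 − 1 = 1.803.
T₁⁴ − T₂⁴ = 2.44×10^12 − 4.43×10^11 = 2.00×10^12 K⁴.
q = 5.67×10⁻⁸ × 2.00×10^12 / 1.803 = 62800 W/m².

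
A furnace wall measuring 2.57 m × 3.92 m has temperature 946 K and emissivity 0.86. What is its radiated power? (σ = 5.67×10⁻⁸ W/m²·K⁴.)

A = 2.57 × 3.92 = 10.1 m².
P = εσAT⁴ = 0.86 × 5.67×10⁻⁸ × 10.1 × (946)⁴ = 0.86 × 5.67×10⁻⁸ × 10.1 × 8.01×10^11.
P = 3.93×10^5 W.

P ≈ 3.93×10^5 W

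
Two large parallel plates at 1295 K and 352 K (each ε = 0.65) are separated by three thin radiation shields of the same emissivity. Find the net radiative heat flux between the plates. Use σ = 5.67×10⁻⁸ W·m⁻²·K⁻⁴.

q ≈ 19100 W/m²

Each of the 4 gaps contributes resistance (2/ε − 1) = 2/0.65 − 1 = 2.077; total = 8.308.
q = σ(T₁⁴ − T₂⁴) / 8.308 = 5.67×10⁻⁸ × 2.80×10^12 / 8.308 = 19100 W/m².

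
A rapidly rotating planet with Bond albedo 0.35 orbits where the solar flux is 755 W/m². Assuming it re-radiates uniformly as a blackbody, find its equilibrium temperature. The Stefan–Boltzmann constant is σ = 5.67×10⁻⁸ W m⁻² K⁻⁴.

T ≈ 216 K

Power absorbed = (1−a)S·πR²; power emitted = 4πR²σT⁴. Equating and cancelling πR²:
T = ((1−a)S / 4σ)^(1/4) = (491 / (4 × 5.67×10⁻⁸))^(1/4) = (2.16×10^9)^(1/4).
T = 216 K.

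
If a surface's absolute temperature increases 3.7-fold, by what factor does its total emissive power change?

P ∝ T⁴, so the power scales as (3.7)⁴ = 187.

factor ≈ 187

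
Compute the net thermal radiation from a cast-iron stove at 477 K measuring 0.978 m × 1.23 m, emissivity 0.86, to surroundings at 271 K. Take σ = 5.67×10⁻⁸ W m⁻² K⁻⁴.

Q ≈ 2720 W

A = 0.978 × 1.23 = 1.20 m².
Q = εσA(T⁴ − T_s⁴). T⁴ − T_s⁴ = (477)⁴ − (271)⁴ = 5.18×10^10 − 5.39×10^9 = 4.64×10^10 K⁴.
Q = 0.86 × 5.67×10⁻⁸ × 1.20 × 4.64×10^10 = 2720 W.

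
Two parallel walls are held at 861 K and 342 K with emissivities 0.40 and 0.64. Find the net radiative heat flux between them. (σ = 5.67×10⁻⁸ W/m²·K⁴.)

q ≈ 9920 W/m²

For two large parallel gray plates, q = σ(T₁⁴ − T₂⁴) / (1/ε₁ + 1/ε₂ − 1).
1/ε₁ + 1/ε₂ − 1 = 1/0.40 + 1/0.64 − 1 = 3.062.
T₁⁴ − T₂⁴ = 5.50×10^11 − 1.37×10^10 = 5.36×10^11 K⁴.
q = 5.67×10⁻⁸ × 5.36×10^11 / 3.062 = 9920 W/m².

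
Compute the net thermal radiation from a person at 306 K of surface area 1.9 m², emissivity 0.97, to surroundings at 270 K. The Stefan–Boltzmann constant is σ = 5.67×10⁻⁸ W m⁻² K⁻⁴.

Q = εσA(T⁴ − T_s⁴). T⁴ − T_s⁴ = (306)⁴ − (270)⁴ = 8.77×10^9 − 5.31×10^9 = 3.45×10^9 K⁴.
Q = 0.97 × 5.67×10⁻⁸ × 1.90 × 3.45×10^9 = 361 W.

Q ≈ 361 W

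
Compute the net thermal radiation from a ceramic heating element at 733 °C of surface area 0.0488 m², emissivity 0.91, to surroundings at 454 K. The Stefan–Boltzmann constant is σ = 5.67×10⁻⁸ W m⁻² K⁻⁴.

Q ≈ 2470 W

Convert: 733 °C = 1006 K.
Q = εσA(T⁴ − T_s⁴). T⁴ − T_s⁴ = (1006)⁴ − (454)⁴ = 1.02×10^12 − 4.25×10^10 = 9.82×10^11 K⁴.
Q = 0.91 × 5.67×10⁻⁸ × 0.0488 × 9.82×10^11 = 2470 W.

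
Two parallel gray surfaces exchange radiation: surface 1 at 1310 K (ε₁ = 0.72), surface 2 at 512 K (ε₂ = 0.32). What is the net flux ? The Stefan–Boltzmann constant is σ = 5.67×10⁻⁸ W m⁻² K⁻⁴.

For two large parallel gray plates, q = σ(T₁⁴ − T₂⁴) / (1/ε₁ + 1/ε₂ − 1).
1/ε₁ + 1/ε₂ − 1 = 1/0.72 + 1/0.32 − 1 = 3.514.
T₁⁴ − T₂⁴ = 2.94×10^12 − 6.87×10^10 = 2.88×10^12 K⁴.
q = 5.67×10⁻⁸ × 2.88×10^12 / 3.514 = 46400 W/m².

q ≈ 46400 W/m²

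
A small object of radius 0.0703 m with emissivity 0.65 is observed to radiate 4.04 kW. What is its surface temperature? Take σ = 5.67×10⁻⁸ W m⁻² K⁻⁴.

T ≈ 1150 K

A = 4πr² = 4π × (0.0703)² = 0.0621 m².
From P = εσAT⁴, T = (P / εσA)^(1/4) = (4040 / (0.65 × 5.67×10⁻⁸ × 0.0621))^(1/4).
T = (1.77×10^12)^(1/4) = 1150 K.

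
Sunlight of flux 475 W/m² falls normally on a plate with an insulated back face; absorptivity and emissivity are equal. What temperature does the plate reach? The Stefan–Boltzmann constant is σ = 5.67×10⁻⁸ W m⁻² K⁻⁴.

T ≈ 303 K

Absorbed flux αS = emitted flux εσT⁴ (one radiating face); with α = ε, T = (S/σ)^(1/4).
T = (475 / 5.67×10⁻⁸)^(1/4) = (8.38×10^9)^(1/4).
T = 303 K.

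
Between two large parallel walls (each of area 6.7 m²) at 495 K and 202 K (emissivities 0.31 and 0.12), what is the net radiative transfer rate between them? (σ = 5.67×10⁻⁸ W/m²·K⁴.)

For two large parallel gray plates, q = σ(T₁⁴ − T₂⁴) / (1/ε₁ + 1/ε₂ − 1).
1/ε₁ + 1/ε₂ − 1 = 1/0.31 + 1/0.12 − 1 = 10.56.
T₁⁴ − T₂⁴ = 6.00×10^10 − 1.66×10^9 = 5.84×10^10 K⁴.
q = 5.67×10⁻⁸ × 5.84×10^10 / 10.56 = 313 W/m².
Q = q·A = 313 × 6.7 = 2100 W.

Q ≈ 2100 W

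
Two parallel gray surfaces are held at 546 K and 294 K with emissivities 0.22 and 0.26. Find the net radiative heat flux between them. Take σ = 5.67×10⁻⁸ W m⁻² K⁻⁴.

q ≈ 624 W/m²

For two large parallel gray plates, q = σ(T₁⁴ − T₂⁴) / (1/ε₁ + 1/ε₂ − 1).
1/ε₁ + 1/ε₂ − 1 = 1/0.22 + 1/0.26 − 1 = 7.392.
T₁⁴ − T₂⁴ = 8.89×10^10 − 7.47×10^9 = 8.14×10^10 K⁴.
q = 5.67×10⁻⁸ × 8.14×10^10 / 7.392 = 624 W/m².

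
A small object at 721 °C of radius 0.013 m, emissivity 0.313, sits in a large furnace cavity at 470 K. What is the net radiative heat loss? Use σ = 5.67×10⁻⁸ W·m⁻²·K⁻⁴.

A = 4πr² = 4π × (0.013)² = 2.12×10^-3 m².
Convert: 721 °C = 994 K.
Q = εσA(T⁴ − T_s⁴). T⁴ − T_s⁴ = (994)⁴ − (470)⁴ = 9.76×10^11 − 4.88×10^10 = 9.27×10^11 K⁴.
Q = 0.313 × 5.67×10⁻⁸ × 2.12×10^-3 × 9.27×10^11 = 35.0 W.

Q ≈ 35.0 W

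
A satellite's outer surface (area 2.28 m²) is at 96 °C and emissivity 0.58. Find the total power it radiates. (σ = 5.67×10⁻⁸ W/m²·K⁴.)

96 °C = 369 K.
P = εσAT⁴ = 0.58 × 5.67×10⁻⁸ × 2.28 × (369)⁴ = 0.58 × 5.67×10⁻⁸ × 2.28 × 1.85×10^10.
P = 1390 W.

P ≈ 1390 W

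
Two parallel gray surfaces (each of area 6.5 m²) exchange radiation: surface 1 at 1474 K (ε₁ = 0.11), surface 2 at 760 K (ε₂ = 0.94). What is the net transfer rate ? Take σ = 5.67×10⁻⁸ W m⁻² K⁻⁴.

Q ≈ 1.77×10^5 W

For two large parallel gray plates, q = σ(T₁⁴ − T₂⁴) / (1/ε₁ + 1/ε₂ − 1).
1/ε₁ + 1/ε₂ − 1 = 1/0.11 + 1/0.94 − 1 = 9.155.
T₁⁴ − T₂⁴ = 4.72×10^12 − 3.34×10^11 = 4.39×10^12 K⁴.
q = 5.67×10⁻⁸ × 4.39×10^12 / 9.155 = 27200 W/m².
Q = q·A = 27200 × 6.5 = 1.77×10^5 W.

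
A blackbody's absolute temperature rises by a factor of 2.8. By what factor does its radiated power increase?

P ∝ T⁴, so the power scales as (2.8)⁴ = 61.5.

factor ≈ 61.5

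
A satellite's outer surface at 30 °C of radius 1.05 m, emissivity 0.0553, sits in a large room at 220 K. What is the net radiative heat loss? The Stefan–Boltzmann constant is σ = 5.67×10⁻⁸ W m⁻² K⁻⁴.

A = 4πr² = 4π × (1.05)² = 13.9 m².
Convert: 30 °C = 303 K.
Q = εσA(T⁴ − T_s⁴). T⁴ − T_s⁴ = (303)⁴ − (220)⁴ = 8.43×10^9 − 2.34×10^9 = 6.09×10^9 K⁴.
Q = 0.0553 × 5.67×10⁻⁸ × 13.9 × 6.09×10^9 = 264 W.

Q ≈ 264 W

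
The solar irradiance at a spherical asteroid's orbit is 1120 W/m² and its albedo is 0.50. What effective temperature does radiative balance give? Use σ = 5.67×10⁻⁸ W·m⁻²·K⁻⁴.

T ≈ 223 K

Power absorbed = (1−a)S·πR²; power emitted = 4πR²σT⁴. Equating and cancelling πR²:
T = ((1−a)S / 4σ)^(1/4) = (560 / (4 × 5.67×10⁻⁸))^(1/4) = (2.47×10^9)^(1/4).
T = 223 K.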